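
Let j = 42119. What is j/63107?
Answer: 3829/5737 ≈ 0.66742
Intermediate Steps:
j/63107 = 42119/63107 = 42119*(1/63107) = 3829/5737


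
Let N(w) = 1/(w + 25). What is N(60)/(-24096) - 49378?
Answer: -101134044481/2048160 ≈ -49378.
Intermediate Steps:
N(w) = 1/(25 + w)
N(60)/(-24096) - 49378 = 1/((25 + 60)*(-24096)) - 49378 = -1/24096/85 - 49378 = (1/85)*(-1/24096) - 49378 = -1/2048160 - 49378 = -101134044481/2048160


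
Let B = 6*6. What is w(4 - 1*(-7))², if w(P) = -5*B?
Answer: 32400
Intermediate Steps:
B = 36
w(P) = -180 (w(P) = -5*36 = -180)
w(4 - 1*(-7))² = (-180)² = 32400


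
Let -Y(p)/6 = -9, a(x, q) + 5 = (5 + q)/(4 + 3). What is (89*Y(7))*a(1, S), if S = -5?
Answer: -24030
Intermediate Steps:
a(x, q) = -30/7 + q/7 (a(x, q) = -5 + (5 + q)/(4 + 3) = -5 + (5 + q)/7 = -5 + (5 + q)*(⅐) = -5 + (5/7 + q/7) = -30/7 + q/7)
Y(p) = 54 (Y(p) = -6*(-9) = 54)
(89*Y(7))*a(1, S) = (89*54)*(-30/7 + (⅐)*(-5)) = 4806*(-30/7 - 5/7) = 4806*(-5) = -24030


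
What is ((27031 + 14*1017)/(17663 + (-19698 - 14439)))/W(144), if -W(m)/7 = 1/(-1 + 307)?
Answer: 6314157/57659 ≈ 109.51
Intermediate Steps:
W(m) = -7/306 (W(m) = -7/(-1 + 307) = -7/306)
((27031 + 14*1017)/(17663 + (-19698 - 14439)))/W(144) = ((27031 + 14*1017)/(17663 + (-19698 - 14439)))/(-7/306) = ((27031 + 14238)/(17663 - 34137))*(-306/7) = (41269/(-16474))*(-306/7) = (41269*(-1/16474))*(-306/7) = -41269/16474*(-306/7) = 6314157/57659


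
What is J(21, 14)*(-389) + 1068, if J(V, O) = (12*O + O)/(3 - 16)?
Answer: 6514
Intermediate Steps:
J(V, O) = -O (J(V, O) = (13*O)/(-13) = (13*O)*(-1/13) = -O)
J(21, 14)*(-389) + 1068 = -1*14*(-389) + 1068 = -14*(-389) + 1068 = 5446 + 1068 = 6514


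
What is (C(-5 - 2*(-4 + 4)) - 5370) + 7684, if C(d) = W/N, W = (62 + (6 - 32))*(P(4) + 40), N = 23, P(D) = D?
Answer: 54806/23 ≈ 2382.9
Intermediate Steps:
W = 1584 (W = (62 + (6 - 32))*(4 + 40) = (62 - 26)*44 = 36*44 = 1584)
C(d) = 1584/23
(C(-5 - 2*(-4 + 4)) - 5370) + 7684 = (1584/23 - 5370) + 7684 = -121926/23 + 7684 = 54806/23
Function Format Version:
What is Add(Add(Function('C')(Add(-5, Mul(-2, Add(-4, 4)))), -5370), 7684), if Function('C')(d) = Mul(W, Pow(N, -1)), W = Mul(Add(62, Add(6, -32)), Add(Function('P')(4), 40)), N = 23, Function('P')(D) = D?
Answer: Rational(54806, 23) ≈ 2382.9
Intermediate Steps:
W = 1584 (W = Mul(Add(62, Add(6, -32)), Add(4, 40)) = Mul(Add(62, -26), 44) = Mul(36, 44) = 1584)
Function('C')(d) = Rational(1584, 23) (Function('C')(d) = Mul(1584, Pow(23, -1)) = Mul(1584, Rational(1, 23)) = Rational(1584, 23))
Add(Add(Function('C')(Add(-5, Mul(-2, Add(-4, 4)))), -5370), 7684) = Add(Add(Rational(1584, 23), -5370), 7684) = Add(Rational(-121926, 23), 7684) = Rational(54806, 23)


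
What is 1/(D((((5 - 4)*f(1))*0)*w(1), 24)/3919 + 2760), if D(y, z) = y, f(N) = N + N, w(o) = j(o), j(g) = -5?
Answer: 1/2760 ≈ 0.00036232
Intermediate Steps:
w(o) = -5
f(N) = 2*N
1/(D((((5 - 4)*f(1))*0)*w(1), 24)/3919 + 2760) = 1/(((((5 - 4)*(2*1))*0)*(-5))/3919 + 2760) = 1/((((1*2)*0)*(-5))*(1/3919) + 2760) = 1/(((2*0)*(-5))*(1/3919) + 2760) = 1/((0*(-5))*(1/3919) + 2760) = 1/(0*(1/3919) + 2760) = 1/(0 + 2760) = 1/2760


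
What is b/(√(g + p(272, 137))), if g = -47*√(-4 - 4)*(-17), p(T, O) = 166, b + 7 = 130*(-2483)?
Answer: -322797*√2/(2*√(83 + 799*I*√2)) ≈ -4967.5 + 4616.0*I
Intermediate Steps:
b = -322797 (b = -7 + 130*(-2483) = -7 - 322790 = -322797)
g = 1598*I*√2 (g = -94*I*√2*(-17) = 1598*I*√2 ≈ 2259.9*I)
b/(√(g + p(272, 137))) = -322797/√(1598*I*√2 + 166) = -322797/√(166 + 1598*I*√2)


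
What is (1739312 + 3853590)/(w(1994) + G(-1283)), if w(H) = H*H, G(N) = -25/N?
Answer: 7175693266/5101254213 ≈ 1.4067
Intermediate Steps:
w(H) = H²
(1739312 + 3853590)/(w(1994) + G(-1283)) = (1739312 + 3853590)/(1994² - 25/(-1283)) = 5592902/(3976036 - 25*(-1/1283)) = 5592902/(3976036 + 25/1283) = 5592902/(5101254213/1283) = 5592902*(1283/5101254213) = 7175693266/5101254213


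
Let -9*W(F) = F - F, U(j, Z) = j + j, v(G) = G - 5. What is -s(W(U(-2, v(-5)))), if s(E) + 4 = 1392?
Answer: -1388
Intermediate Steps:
v(G) = -5 + G
U(j, Z) = 2*j
W(F) = 0 (W(F) = -(F - F)/9 = -⅑*0 = 0)
s(E) = 1388 (s(E) = -4 + 1392 = 1388)
-s(W(U(-2, v(-5)))) = -1*1388 = -1388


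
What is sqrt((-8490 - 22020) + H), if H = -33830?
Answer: 2*I*sqrt(16085) ≈ 253.65*I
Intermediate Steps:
sqrt((-8490 - 22020) + H) = sqrt((-8490 - 22020) - 33830) = sqrt(-30510 - 33830) = sqrt(-64340) = 2*I*sqrt(16085)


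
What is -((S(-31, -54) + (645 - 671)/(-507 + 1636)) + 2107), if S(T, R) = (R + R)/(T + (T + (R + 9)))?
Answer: -254651071/120803 ≈ -2108.0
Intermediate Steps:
S(T, R) = 2*R/(9 + R + 2*T) (S(T, R) = (2*R)/(T + (T + (9 + R))) = (2*R)/(T + (9 + R + T)) = (2*R)/(9 + R + 2*T) = 2*R/(9 + R + 2*T))
-((S(-31, -54) + (645 - 671)/(-507 + 1636)) + 2107) = -((2*(-54)/(9 - 54 + 2*(-31)) + (645 - 671)/(-507 + 1636)) + 2107) = -((2*(-54)/(9 - 54 - 62) - 26/1129) + 2107) = -((2*(-54)/(-107) - 26*1/1129) + 2107) = -((2*(-54)*(-1/107) - 26/1129) + 2107) = -((108/107 - 26/1129) + 2107) = -(119150/120803 + 2107) = -1*254651071/120803 = -254651071/120803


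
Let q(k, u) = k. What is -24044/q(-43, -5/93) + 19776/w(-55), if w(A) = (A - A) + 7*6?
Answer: 310036/301 ≈ 1030.0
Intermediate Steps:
w(A) = 42 (w(A) = 0 + 42 = 42)
-24044/q(-43, -5/93) + 19776/w(-55) = -24044/(-43) + 19776/42 = -24044*(-1/43) + 19776*(1/42) = 24044/43 + 3296/7 = 310036/301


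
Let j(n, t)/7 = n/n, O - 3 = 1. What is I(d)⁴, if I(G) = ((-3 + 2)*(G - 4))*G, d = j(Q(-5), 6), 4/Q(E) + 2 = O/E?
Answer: 194481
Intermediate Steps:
O = 4 (O = 3 + 1 = 4)
Q(E) = 4/(-2 + 4/E)
j(n, t) = 7 (j(n, t) = 7*(n/n) = 7*1 = 7)
d = 7
I(G) = G*(4 - G) (I(G) = (-(-4 + G))*G = (4 - G)*G = G*(4 - G))
I(d)⁴ = (7*(4 - 1*7))⁴ = (7*(4 - 7))⁴ = (7*(-3))⁴ = (-21)⁴ = 194481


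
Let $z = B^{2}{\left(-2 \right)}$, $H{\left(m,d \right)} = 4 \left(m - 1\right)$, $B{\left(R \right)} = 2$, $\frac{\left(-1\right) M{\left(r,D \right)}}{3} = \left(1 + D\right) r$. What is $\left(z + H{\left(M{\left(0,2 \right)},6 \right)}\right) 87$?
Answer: $0$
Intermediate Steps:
$M{\left(r,D \right)} = - 3 r \left(1 + D\right)$ ($M{\left(r,D \right)} = - 3 \left(1 + D\right) r = - 3 r \left(1 + D\right)$)
$H{\left(m,d \right)} = -4 + 4 m$ ($H{\left(m,d \right)} = 4 \left(-1 + m\right) = -4 + 4 m$)
$z = 4$ ($z = 2^{2} = 4$)
$\left(z + H{\left(M{\left(0,2 \right)},6 \right)}\right) 87 = \left(4 - \left(4 - 4 \left(\left(-3\right) 0 \left(1 + 2\right)\right)\right)\right) 87 = \left(4 - \left(4 - 4 \left(\left(-3\right) 0 \cdot 3\right)\right)\right) 87 = \left(4 + \left(-4 + 4 \cdot 0\right)\right) 87 = \left(4 + \left(-4 + 0\right)\right) 87 = \left(4 - 4\right) 87 = 0 \cdot 87 = 0$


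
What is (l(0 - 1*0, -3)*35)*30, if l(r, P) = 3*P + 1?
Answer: -8400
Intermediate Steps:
l(r, P) = 1 + 3*P
(l(0 - 1*0, -3)*35)*30 = ((1 + 3*(-3))*35)*30 = ((1 - 9)*35)*30 = -8*35*30 = -280*30 = -8400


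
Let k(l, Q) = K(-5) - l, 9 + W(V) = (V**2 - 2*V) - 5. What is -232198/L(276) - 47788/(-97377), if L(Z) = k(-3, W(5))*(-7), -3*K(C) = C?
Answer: 4845494083/681639 ≈ 7108.6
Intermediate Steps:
K(C) = -C/3
W(V) = -14 + V**2 - 2*V (W(V) = -9 + ((V**2 - 2*V) - 5) = -9 + (-5 + V**2 - 2*V) = -14 + V**2 - 2*V)
k(l, Q) = 5/3 - l (k(l, Q) = -1/3*(-5) - l = 5/3 - l)
L(Z) = -98/3 (L(Z) = (5/3 - 1*(-3))*(-7) = (5/3 + 3)*(-7) = (14/3)*(-7) = -98/3)
-232198/L(276) - 47788/(-97377) = -232198/(-98/3) - 47788/(-97377) = -232198*(-3/98) - 47788*(-1/97377) = 348297/49 + 47788/97377 = 4845494083/681639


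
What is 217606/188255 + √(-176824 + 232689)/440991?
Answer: 217606/188255 + √55865/440991 ≈ 1.1564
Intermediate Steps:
217606/188255 + √(-176824 + 232689)/440991 = 217606*(1/188255) + √55865*(1/440991) = 217606/188255 + √55865/440991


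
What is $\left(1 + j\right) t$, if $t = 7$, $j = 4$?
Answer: $35$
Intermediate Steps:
$\left(1 + j\right) t = \left(1 + 4\right) 7 = 5 \cdot 7 = 35$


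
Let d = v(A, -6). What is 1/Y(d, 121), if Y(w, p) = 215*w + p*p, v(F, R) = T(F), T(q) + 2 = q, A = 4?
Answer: 1/15071 ≈ 6.6353e-5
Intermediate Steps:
T(q) = -2 + q
v(F, R) = -2 + F
d = 2 (d = -2 + 4 = 2)
Y(w, p) = p² + 215*w (Y(w, p) = 215*w + p² = p² + 215*w)
1/Y(d, 121) = 1/(121² + 215*2) = 1/(14641 + 430) = 1/15071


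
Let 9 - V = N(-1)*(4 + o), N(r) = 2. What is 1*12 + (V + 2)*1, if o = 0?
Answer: 15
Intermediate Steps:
V = 1 (V = 9 - 2*(4 + 0) = 9 - 2*4 = 9 - 1*8 = 9 - 8 = 1)
1*12 + (V + 2)*1 = 1*12 + (1 + 2)*1 = 12 + 3*1 = 12 + 3 = 15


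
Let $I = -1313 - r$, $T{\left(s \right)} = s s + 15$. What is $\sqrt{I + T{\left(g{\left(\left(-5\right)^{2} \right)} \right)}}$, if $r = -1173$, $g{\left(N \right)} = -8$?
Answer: $i \sqrt{61} \approx 7.8102 i$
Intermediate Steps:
$T{\left(s \right)} = 15 + s^{2}$ ($T{\left(s \right)} = s^{2} + 15 = 15 + s^{2}$)
$I = -140$ ($I = -1313 - -1173 = -1313 + 1173 = -140$)
$\sqrt{I + T{\left(g{\left(\left(-5\right)^{2} \right)} \right)}} = \sqrt{-140 + \left(15 + \left(-8\right)^{2}\right)} = \sqrt{-140 + \left(15 + 64\right)} = \sqrt{-140 + 79} = \sqrt{-61} = i \sqrt{61}$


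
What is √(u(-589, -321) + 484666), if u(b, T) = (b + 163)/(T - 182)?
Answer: 4*√7664067142/503 ≈ 696.18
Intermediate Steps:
u(b, T) = (163 + b)/(-182 + T)
√(u(-589, -321) + 484666) = √((163 - 589)/(-182 - 321) + 484666) = √(-426/(-503) + 484666) = √(-1/503*(-426) + 484666) = √(426/503 + 484666) = √(243787424/503) = 4*√7664067142/503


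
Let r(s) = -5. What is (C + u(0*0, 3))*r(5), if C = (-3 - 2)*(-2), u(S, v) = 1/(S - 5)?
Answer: -49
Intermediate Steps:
u(S, v) = 1/(-5 + S)
C = 10 (C = -5*(-2) = 10)
(C + u(0*0, 3))*r(5) = (10 + 1/(-5 + 0*0))*(-5) = (10 + 1/(-5 + 0))*(-5) = (10 + 1/(-5))*(-5) = (10 - ⅕)*(-5) = (49/5)*(-5) = -49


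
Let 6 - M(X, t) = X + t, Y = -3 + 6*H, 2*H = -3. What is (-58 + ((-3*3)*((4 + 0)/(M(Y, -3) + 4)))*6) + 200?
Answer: 3334/25 ≈ 133.36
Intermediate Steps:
H = -3/2 (H = (½)*(-3) = -3/2 ≈ -1.5000)
Y = -12 (Y = -3 + 6*(-3/2) = -3 - 9 = -12)
M(X, t) = 6 - X - t (M(X, t) = 6 - (X + t) = 6 + (-X - t) = 6 - X - t)
(-58 + ((-3*3)*((4 + 0)/(M(Y, -3) + 4)))*6) + 200 = (-58 + ((-3*3)*((4 + 0)/((6 - 1*(-12) - 1*(-3)) + 4)))*6) + 200 = (-58 - 36/((6 + 12 + 3) + 4)*6) + 200 = (-58 - 36/(21 + 4)*6) + 200 = (-58 - 36/25*6) + 200 = (-58 - 216/25) + 200 = -1666/25 + 200 = 3334/25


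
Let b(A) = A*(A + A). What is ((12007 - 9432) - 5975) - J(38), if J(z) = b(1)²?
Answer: -3404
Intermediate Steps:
b(A) = 2*A² (b(A) = A*(2*A) = 2*A²)
J(z) = 4 (J(z) = (2*1²)² = (2*1)² = 2² = 4)
((12007 - 9432) - 5975) - J(38) = ((12007 - 9432) - 5975) - 1*4 = (2575 - 5975) - 4 = -3400 - 4 = -3404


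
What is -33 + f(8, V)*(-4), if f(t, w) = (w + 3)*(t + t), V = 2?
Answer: -353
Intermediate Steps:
f(t, w) = 2*t*(3 + w) (f(t, w) = (3 + w)*(2*t) = 2*t*(3 + w))
-33 + f(8, V)*(-4) = -33 + (2*8*(3 + 2))*(-4) = -33 + (2*8*5)*(-4) = -33 + 80*(-4) = -33 - 320 = -353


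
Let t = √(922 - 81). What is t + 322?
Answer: 351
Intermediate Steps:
t = 29 (t = √841 = 29)
t + 322 = 29 + 322 = 351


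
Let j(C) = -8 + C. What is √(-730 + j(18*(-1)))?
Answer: 6*I*√21 ≈ 27.495*I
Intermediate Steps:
√(-730 + j(18*(-1))) = √(-730 + (-8 + 18*(-1))) = √(-730 + (-8 - 18)) = √(-730 - 26) = √(-756) = 6*I*√21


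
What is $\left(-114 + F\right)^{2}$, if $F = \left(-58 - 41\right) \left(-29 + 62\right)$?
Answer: $11431161$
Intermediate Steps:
$F = -3267$ ($F = \left(-99\right) 33 = -3267$)
$\left(-114 + F\right)^{2} = \left(-114 - 3267\right)^{2} = \left(-3381\right)^{2} = 11431161$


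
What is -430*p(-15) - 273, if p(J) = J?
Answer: 6177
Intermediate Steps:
-430*p(-15) - 273 = -430*(-15) - 273 = 6450 - 273 = 6177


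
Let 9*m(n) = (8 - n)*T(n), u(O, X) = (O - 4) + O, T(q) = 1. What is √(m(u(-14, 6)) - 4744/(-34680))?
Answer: √297895/255 ≈ 2.1404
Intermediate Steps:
u(O, X) = -4 + 2*O (u(O, X) = (-4 + O) + O = -4 + 2*O)
m(n) = 8/9 - n/9 (m(n) = ((8 - n)*1)/9 = (8 - n)/9 = 8/9 - n/9)
√(m(u(-14, 6)) - 4744/(-34680)) = √((8/9 - (-4 + 2*(-14))/9) - 4744/(-34680)) = √((8/9 - (-4 - 28)/9) - 4744*(-1/34680)) = √((8/9 - ⅑*(-32)) + 593/4335) = √((8/9 + 32/9) + 593/4335) = √(40/9 + 593/4335) = √(59579/13005) = √297895/255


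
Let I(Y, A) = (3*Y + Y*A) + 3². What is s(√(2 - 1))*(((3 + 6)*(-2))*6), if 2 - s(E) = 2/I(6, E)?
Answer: -2304/11 ≈ -209.45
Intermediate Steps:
I(Y, A) = 9 + 3*Y + A*Y (I(Y, A) = (3*Y + A*Y) + 9 = 9 + 3*Y + A*Y)
s(E) = 2 - 2/(27 + 6*E) (s(E) = 2 - 2/(9 + 3*6 + E*6) = 2 - 2/(9 + 18 + 6*E) = 2 - 2/(27 + 6*E))
s(√(2 - 1))*(((3 + 6)*(-2))*6) = (4*(13 + 3*√(2 - 1))/(3*(9 + 2*√(2 - 1))))*(((3 + 6)*(-2))*6) = (4*(13 + 3*√1)/(3*(9 + 2*√1)))*((9*(-2))*6) = (4*(13 + 3*1)/(3*(9 + 2*1)))*(-18*6) = (4*(13 + 3)/(3*(9 + 2)))*(-108) = ((4/3)*16/11)*(-108) = ((4/3)*(1/11)*16)*(-108) = (64/33)*(-108) = -2304/11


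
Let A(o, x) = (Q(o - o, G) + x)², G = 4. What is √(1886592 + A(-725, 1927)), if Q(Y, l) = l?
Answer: √5615353 ≈ 2369.7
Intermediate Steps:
A(o, x) = (4 + x)²
√(1886592 + A(-725, 1927)) = √(1886592 + (4 + 1927)²) = √(1886592 + 1931²) = √(1886592 + 3728761) = √5615353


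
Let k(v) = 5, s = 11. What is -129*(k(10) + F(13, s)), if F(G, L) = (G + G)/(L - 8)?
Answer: -1763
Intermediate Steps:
F(G, L) = 2*G/(-8 + L) (F(G, L) = (2*G)/(-8 + L) = 2*G/(-8 + L))
-129*(k(10) + F(13, s)) = -129*(5 + 2*13/(-8 + 11)) = -129*(5 + 2*13/3) = -129*(5 + 2*13*(⅓)) = -129*(5 + 26/3) = -129*41/3 = -1763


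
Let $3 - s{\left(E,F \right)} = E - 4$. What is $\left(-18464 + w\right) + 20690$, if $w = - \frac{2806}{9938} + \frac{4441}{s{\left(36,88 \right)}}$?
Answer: $\frac{298660810}{144101} \approx 2072.6$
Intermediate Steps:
$s{\left(E,F \right)} = 7 - E$ ($s{\left(E,F \right)} = 3 - \left(E - 4\right) = 3 - \left(-4 + E\right) = 7 - E$)
$w = - \frac{22108016}{144101}$ ($w = - \frac{2806}{9938} + \frac{4441}{7 - 36} = \left(-2806\right) \frac{1}{9938} + \frac{4441}{7 - 36} = - \frac{1403}{4969} + \frac{4441}{-29} = - \frac{1403}{4969} + 4441 \left(- \frac{1}{29}\right) = - \frac{1403}{4969} - \frac{4441}{29} = - \frac{22108016}{144101} \approx -153.42$)
$\left(-18464 + w\right) + 20690 = \left(-18464 - \frac{22108016}{144101}\right) + 20690 = - \frac{2682788880}{144101} + 20690 = \frac{298660810}{144101}$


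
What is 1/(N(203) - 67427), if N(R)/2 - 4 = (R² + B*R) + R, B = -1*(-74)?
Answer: 1/45449 ≈ 2.2003e-5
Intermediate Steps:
B = 74
N(R) = 8 + 2*R² + 150*R (N(R) = 8 + 2*((R² + 74*R) + R) = 8 + 2*(R² + 75*R) = 8 + (2*R² + 150*R) = 8 + 2*R² + 150*R)
1/(N(203) - 67427) = 1/((8 + 2*203² + 150*203) - 67427) = 1/((8 + 2*41209 + 30450) - 67427) = 1/((8 + 82418 + 30450) - 67427) = 1/(112876 - 67427) = 1/45449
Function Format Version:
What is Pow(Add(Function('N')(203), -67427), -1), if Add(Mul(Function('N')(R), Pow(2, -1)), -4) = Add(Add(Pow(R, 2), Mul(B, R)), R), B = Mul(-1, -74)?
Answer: Rational(1, 45449) ≈ 2.2003e-5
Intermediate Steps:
B = 74
Function('N')(R) = Add(8, Mul(2, Pow(R, 2)), Mul(150, R)) (Function('N')(R) = Add(8, Mul(2, Add(Add(Pow(R, 2), Mul(74, R)), R))) = Add(8, Mul(2, Add(Pow(R, 2), Mul(75, R)))) = Add(8, Add(Mul(2, Pow(R, 2)), Mul(150, R))) = Add(8, Mul(2, Pow(R, 2)), Mul(150, R)))
Pow(Add(Function('N')(203), -67427), -1) = Pow(Add(Add(8, Mul(2, Pow(203, 2)), Mul(150, 203)), -67427), -1) = Pow(Add(Add(8, Mul(2, 41209), 30450), -67427), -1) = Pow(Add(Add(8, 82418, 30450), -67427), -1) = Pow(Add(112876, -67427), -1) = Pow(45449, -1) = Rational(1, 45449)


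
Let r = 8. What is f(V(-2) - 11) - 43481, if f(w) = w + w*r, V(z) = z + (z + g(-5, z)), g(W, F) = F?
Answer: -43634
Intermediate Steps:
V(z) = 3*z (V(z) = z + (z + z) = z + 2*z = 3*z)
f(w) = 9*w (f(w) = w + w*8 = w + 8*w = 9*w)
f(V(-2) - 11) - 43481 = 9*(3*(-2) - 11) - 43481 = 9*(-6 - 11) - 43481 = 9*(-17) - 43481 = -153 - 43481 = -43634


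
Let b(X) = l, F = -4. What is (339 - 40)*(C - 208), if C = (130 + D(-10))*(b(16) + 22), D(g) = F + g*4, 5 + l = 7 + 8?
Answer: 760656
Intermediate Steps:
l = 10 (l = -5 + (7 + 8) = -5 + 15 = 10)
b(X) = 10
D(g) = -4 + 4*g (D(g) = -4 + g*4 = -4 + 4*g)
C = 2752 (C = (130 + (-4 + 4*(-10)))*(10 + 22) = (130 + (-4 - 40))*32 = (130 - 44)*32 = 86*32 = 2752)
(339 - 40)*(C - 208) = (339 - 40)*(2752 - 208) = 299*2544 = 760656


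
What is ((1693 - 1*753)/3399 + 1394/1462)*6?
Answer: 359558/48719 ≈ 7.3802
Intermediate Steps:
((1693 - 1*753)/3399 + 1394/1462)*6 = ((1693 - 753)*(1/3399) + 1394*(1/1462))*6 = (940*(1/3399) + 41/43)*6 = (940/3399 + 41/43)*6 = (179779/146157)*6 = 359558/48719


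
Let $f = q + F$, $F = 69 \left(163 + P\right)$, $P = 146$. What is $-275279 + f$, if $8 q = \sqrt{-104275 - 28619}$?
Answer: $-253958 + \frac{3 i \sqrt{14766}}{8} \approx -2.5396 \cdot 10^{5} + 45.568 i$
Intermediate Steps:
$q = \frac{3 i \sqrt{14766}}{8}$ ($q = \frac{\sqrt{-104275 - 28619}}{8} = \frac{\sqrt{-132894}}{8} = \frac{3 i \sqrt{14766}}{8} \approx 45.568 i$)
$F = 21321$ ($F = 69 \left(163 + 146\right) = 69 \cdot 309 = 21321$)
$f = 21321 + \frac{3 i \sqrt{14766}}{8}$ ($f = \frac{3 i \sqrt{14766}}{8} + 21321 = 21321 + \frac{3 i \sqrt{14766}}{8} \approx 21321.0 + 45.568 i$)
$-275279 + f = -275279 + \left(21321 + \frac{3 i \sqrt{14766}}{8}\right) = -253958 + \frac{3 i \sqrt{14766}}{8}$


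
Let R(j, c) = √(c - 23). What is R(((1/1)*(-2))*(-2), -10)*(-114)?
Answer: -114*I*√33 ≈ -654.88*I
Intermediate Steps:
R(j, c) = √(-23 + c)
R(((1/1)*(-2))*(-2), -10)*(-114) = √(-23 - 10)*(-114) = √(-33)*(-114) = (I*√33)*(-114) = -114*I*√33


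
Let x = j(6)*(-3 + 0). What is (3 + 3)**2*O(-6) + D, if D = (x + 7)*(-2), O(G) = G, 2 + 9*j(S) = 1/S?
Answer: -2081/9 ≈ -231.22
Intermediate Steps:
j(S) = -2/9 + 1/(9*S) (j(S) = -2/9 + (1/S)/9 = -2/9 + 1/(9*S))
x = 11/18 (x = ((1/9)*(1 - 2*6)/6)*(-3 + 0) = ((1/9)*(1/6)*(1 - 12))*(-3) = ((1/9)*(1/6)*(-11))*(-3) = -11/54*(-3) = 11/18 ≈ 0.61111)
D = -137/9 (D = (11/18 + 7)*(-2) = (137/18)*(-2) = -137/9 ≈ -15.222)
(3 + 3)**2*O(-6) + D = (3 + 3)**2*(-6) - 137/9 = 6**2*(-6) - 137/9 = 36*(-6) - 137/9 = -216 - 137/9 = -2081/9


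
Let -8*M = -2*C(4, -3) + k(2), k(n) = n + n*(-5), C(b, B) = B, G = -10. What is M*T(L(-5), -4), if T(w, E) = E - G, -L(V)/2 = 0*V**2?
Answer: 3/2 ≈ 1.5000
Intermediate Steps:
L(V) = 0 (L(V) = -0*V**2 = -2*0 = 0)
T(w, E) = 10 + E (T(w, E) = E - 1*(-10) = E + 10 = 10 + E)
k(n) = -4*n (k(n) = n - 5*n = -4*n)
M = 1/4 (M = -(-2*(-3) - 4*2)/8 = -(6 - 8)/8 = -1/8*(-2) = 1/4 ≈ 0.25000)
M*T(L(-5), -4) = (10 - 4)/4 = (1/4)*6 = 3/2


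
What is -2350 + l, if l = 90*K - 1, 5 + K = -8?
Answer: -3521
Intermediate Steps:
K = -13 (K = -5 - 8 = -13)
l = -1171 (l = 90*(-13) - 1 = -1170 - 1 = -1171)
-2350 + l = -2350 - 1171 = -3521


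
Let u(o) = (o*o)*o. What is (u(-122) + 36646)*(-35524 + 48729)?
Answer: -23494362410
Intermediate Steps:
u(o) = o**3 (u(o) = o**2*o = o**3)
(u(-122) + 36646)*(-35524 + 48729) = ((-122)**3 + 36646)*(-35524 + 48729) = (-1815848 + 36646)*13205 = -1779202*13205 = -23494362410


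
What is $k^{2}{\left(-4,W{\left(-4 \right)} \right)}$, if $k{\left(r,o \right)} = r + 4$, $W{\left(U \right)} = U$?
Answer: $0$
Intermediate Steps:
$k{\left(r,o \right)} = 4 + r$
$k^{2}{\left(-4,W{\left(-4 \right)} \right)} = \left(4 - 4\right)^{2} = 0^{2} = 0$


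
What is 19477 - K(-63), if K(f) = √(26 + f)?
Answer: 19477 - I*√37 ≈ 19477.0 - 6.0828*I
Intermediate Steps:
19477 - K(-63) = 19477 - √(26 - 63) = 19477 - √(-37) = 19477 - I*√37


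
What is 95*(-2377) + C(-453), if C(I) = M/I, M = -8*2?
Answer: -102294179/453 ≈ -2.2582e+5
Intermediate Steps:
M = -16
C(I) = -16/I
95*(-2377) + C(-453) = 95*(-2377) - 16/(-453) = -225815 - 16*(-1/453) = -225815 + 16/453 = -102294179/453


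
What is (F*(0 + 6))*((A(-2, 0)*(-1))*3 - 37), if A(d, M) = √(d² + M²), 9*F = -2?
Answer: 172/3 ≈ 57.333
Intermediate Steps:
F = -2/9 (F = (⅑)*(-2) = -2/9 ≈ -0.22222)
A(d, M) = √(M² + d²)
(F*(0 + 6))*((A(-2, 0)*(-1))*3 - 37) = (-2*(0 + 6)/9)*((√(0² + (-2)²)*(-1))*3 - 37) = (-2/9*6)*((√(0 + 4)*(-1))*3 - 37) = -4*((√4*(-1))*3 - 37)/3 = -4*((2*(-1))*3 - 37)/3 = -4*(-2*3 - 37)/3 = -4*(-6 - 37)/3 = -4/3*(-43) = 172/3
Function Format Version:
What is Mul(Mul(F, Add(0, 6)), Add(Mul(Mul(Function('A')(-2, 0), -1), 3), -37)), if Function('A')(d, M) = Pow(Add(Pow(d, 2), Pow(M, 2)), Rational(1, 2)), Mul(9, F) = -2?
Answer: Rational(172, 3) ≈ 57.333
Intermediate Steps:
F = Rational(-2, 9) (F = Mul(Rational(1, 9), -2) = Rational(-2, 9) ≈ -0.22222)
Function('A')(d, M) = Pow(Add(Pow(M, 2), Pow(d, 2)), Rational(1, 2))
Mul(Mul(F, Add(0, 6)), Add(Mul(Mul(Function('A')(-2, 0), -1), 3), -37)) = Mul(Mul(Rational(-2, 9), Add(0, 6)), Add(Mul(Mul(Pow(Add(Pow(0, 2), Pow(-2, 2)), Rational(1, 2)), -1), 3), -37)) = Mul(Mul(Rational(-2, 9), 6), Add(Mul(Mul(Pow(Add(0, 4), Rational(1, 2)), -1), 3), -37)) = Mul(Rational(-4, 3), Add(Mul(Mul(Pow(4, Rational(1, 2)), -1), 3), -37)) = Mul(Rational(-4, 3), Add(Mul(Mul(2, -1), 3), -37)) = Mul(Rational(-4, 3), Add(Mul(-2, 3), -37)) = Mul(Rational(-4, 3), Add(-6, -37)) = Mul(Rational(-4, 3), -43) = Rational(172, 3)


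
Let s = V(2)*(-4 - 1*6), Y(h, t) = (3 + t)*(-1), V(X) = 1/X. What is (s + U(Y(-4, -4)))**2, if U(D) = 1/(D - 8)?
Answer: 1296/49 ≈ 26.449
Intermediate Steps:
Y(h, t) = -3 - t
s = -5 (s = (-4 - 1*6)/2 = (-4 - 6)/2 = (1/2)*(-10) = -5)
U(D) = 1/(-8 + D)
(s + U(Y(-4, -4)))**2 = (-5 + 1/(-8 + (-3 - 1*(-4))))**2 = (-5 + 1/(-8 + (-3 + 4)))**2 = (-5 + 1/(-8 + 1))**2 = (-5 + 1/(-7))**2 = (-5 - 1/7)**2 = (-36/7)**2 = 1296/49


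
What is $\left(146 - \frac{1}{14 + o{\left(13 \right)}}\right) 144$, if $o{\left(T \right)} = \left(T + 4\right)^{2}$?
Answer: $\frac{2123376}{101} \approx 21024.0$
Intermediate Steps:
$o{\left(T \right)} = \left(4 + T\right)^{2}$
$\left(146 - \frac{1}{14 + o{\left(13 \right)}}\right) 144 = \left(146 - \frac{1}{14 + \left(4 + 13\right)^{2}}\right) 144 = \left(146 - \frac{1}{14 + 17^{2}}\right) 144 = \left(146 - \frac{1}{14 + 289}\right) 144 = \left(146 - \frac{1}{303}\right) 144 = \frac{44237}{303} \cdot 144 = \frac{2123376}{101}$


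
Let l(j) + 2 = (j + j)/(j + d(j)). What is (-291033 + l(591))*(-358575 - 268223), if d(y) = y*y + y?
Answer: 108175151212894/593 ≈ 1.8242e+11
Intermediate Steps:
d(y) = y + y² (d(y) = y² + y = y + y²)
l(j) = -2 + 2*j/(j + j*(1 + j)) (l(j) = -2 + (j + j)/(j + j*(1 + j)) = -2 + (2*j)/(j + j*(1 + j)) = -2 + 2*j/(j + j*(1 + j)))
(-291033 + l(591))*(-358575 - 268223) = (-291033 - (2 + 2*591)/(2 + 591))*(-358575 - 268223) = (-291033 - 1*(2 + 1182)/593)*(-626798) = (-291033 - 1*1/593*1184)*(-626798) = (-291033 - 1184/593)*(-626798) = -172583753/593*(-626798) = 108175151212894/593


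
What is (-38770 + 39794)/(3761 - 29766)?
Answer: -1024/26005 ≈ -0.039377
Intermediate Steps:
(-38770 + 39794)/(3761 - 29766) = 1024/(-26005) = 1024*(-1/26005) = -1024/26005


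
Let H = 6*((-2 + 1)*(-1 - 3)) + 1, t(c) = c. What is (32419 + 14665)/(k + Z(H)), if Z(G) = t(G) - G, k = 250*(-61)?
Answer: -23542/7625 ≈ -3.0875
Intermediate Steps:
k = -15250
H = 25 (H = 6*(-1*(-4)) + 1 = 6*4 + 1 = 24 + 1 = 25)
Z(G) = 0 (Z(G) = G - G = 0)
(32419 + 14665)/(k + Z(H)) = (32419 + 14665)/(-15250 + 0) = 47084/(-15250) = 47084*(-1/15250) = -23542/7625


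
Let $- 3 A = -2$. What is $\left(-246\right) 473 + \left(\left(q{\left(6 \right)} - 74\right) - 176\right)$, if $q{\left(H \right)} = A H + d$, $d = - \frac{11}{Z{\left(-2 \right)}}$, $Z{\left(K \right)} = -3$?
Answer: $- \frac{349801}{3} \approx -1.166 \cdot 10^{5}$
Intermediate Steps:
$A = \frac{2}{3}$ ($A = \left(- \frac{1}{3}\right) \left(-2\right) = \frac{2}{3} \approx 0.66667$)
$d = \frac{11}{3}$ ($d = - \frac{11}{-3} = \left(-11\right) \left(- \frac{1}{3}\right) = \frac{11}{3} \approx 3.6667$)
$q{\left(H \right)} = \frac{11}{3} + \frac{2 H}{3}$ ($q{\left(H \right)} = \frac{2 H}{3} + \frac{11}{3} = \frac{11}{3} + \frac{2 H}{3}$)
$\left(-246\right) 473 + \left(\left(q{\left(6 \right)} - 74\right) - 176\right) = \left(-246\right) 473 + \left(\left(\left(\frac{11}{3} + \frac{2}{3} \cdot 6\right) - 74\right) - 176\right) = -116358 + \left(\left(\left(\frac{11}{3} + 4\right) - 74\right) - 176\right) = -116358 + \left(\left(\frac{23}{3} - 74\right) - 176\right) = -116358 - \frac{727}{3} = - \frac{349801}{3}$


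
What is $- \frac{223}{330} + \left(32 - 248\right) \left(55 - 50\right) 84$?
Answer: $- \frac{29937823}{330} \approx -90721.0$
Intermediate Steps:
$- \frac{223}{330} + \left(32 - 248\right) \left(55 - 50\right) 84 = \left(-223\right) \frac{1}{330} + \left(-216\right) 5 \cdot 84 = - \frac{223}{330} - 90720 = - \frac{29937823}{330}$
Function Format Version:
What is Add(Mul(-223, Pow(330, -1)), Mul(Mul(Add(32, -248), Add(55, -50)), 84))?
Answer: Rational(-29937823, 330) ≈ -90721.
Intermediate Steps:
Add(Mul(-223, Pow(330, -1)), Mul(Mul(Add(32, -248), Add(55, -50)), 84)) = Add(Mul(-223, Rational(1, 330)), Mul(Mul(-216, 5), 84)) = Add(Rational(-223, 330), Mul(-1080, 84)) = Add(Rational(-223, 330), -90720) = Rational(-29937823, 330)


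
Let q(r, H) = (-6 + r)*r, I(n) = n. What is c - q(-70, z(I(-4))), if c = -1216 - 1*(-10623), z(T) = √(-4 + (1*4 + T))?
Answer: 4087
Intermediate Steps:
z(T) = √T (z(T) = √(-4 + (4 + T)) = √T)
q(r, H) = r*(-6 + r)
c = 9407 (c = -1216 + 10623 = 9407)
c - q(-70, z(I(-4))) = 9407 - (-70)*(-6 - 70) = 9407 - (-70)*(-76) = 9407 - 1*5320 = 9407 - 5320 = 4087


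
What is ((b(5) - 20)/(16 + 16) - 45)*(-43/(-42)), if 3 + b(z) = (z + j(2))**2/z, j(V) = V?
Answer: -7439/160 ≈ -46.494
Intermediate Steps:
b(z) = -3 + (2 + z)**2/z (b(z) = -3 + (z + 2)**2/z = -3 + (2 + z)**2/z)
((b(5) - 20)/(16 + 16) - 45)*(-43/(-42)) = (((1 + 5 + 4/5) - 20)/(16 + 16) - 45)*(-43/(-42)) = (((1 + 5 + 4*(1/5)) - 20)/32 - 45)*(-43*(-1/42)) = (((1 + 5 + 4/5) - 20)*(1/32) - 45)*(43/42) = ((34/5 - 20)*(1/32) - 45)*(43/42) = (-66/5*1/32 - 45)*(43/42) = (-33/80 - 45)*(43/42) = -3633/80*43/42 = -7439/160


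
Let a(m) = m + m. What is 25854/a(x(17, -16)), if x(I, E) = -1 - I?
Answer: -4309/6 ≈ -718.17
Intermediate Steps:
a(m) = 2*m
25854/a(x(17, -16)) = 25854/((2*(-1 - 1*17))) = 25854/((2*(-1 - 17))) = 25854/((2*(-18))) = 25854/(-36) = 25854*(-1/36) = -4309/6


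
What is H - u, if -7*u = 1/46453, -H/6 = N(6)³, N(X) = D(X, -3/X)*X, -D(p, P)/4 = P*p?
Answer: -728216552447/325171 ≈ -2.2395e+6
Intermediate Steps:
D(p, P) = -4*P*p
N(X) = 12*X (N(X) = (-4*(-3/X)*X)*X = 12*X)
H = -2239488 (H = -6*(12*6)³ = -6*72³ = -6*373248 = -2239488)
u = -1/325171 (u = -⅐/46453 = -⅐*1/46453 = -1/325171 ≈ -3.0753e-6)
H - u = -2239488 - 1*(-1/325171) = -2239488 + 1/325171 = -728216552447/325171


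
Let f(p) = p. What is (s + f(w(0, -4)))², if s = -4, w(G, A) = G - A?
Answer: 0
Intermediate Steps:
(s + f(w(0, -4)))² = (-4 + (0 - 1*(-4)))² = (-4 + (0 + 4))² = (-4 + 4)² = 0² = 0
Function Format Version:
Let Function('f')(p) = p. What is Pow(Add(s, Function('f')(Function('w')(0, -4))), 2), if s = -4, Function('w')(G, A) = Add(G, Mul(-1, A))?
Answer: 0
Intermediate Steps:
Pow(Add(s, Function('f')(Function('w')(0, -4))), 2) = Pow(Add(-4, Add(0, Mul(-1, -4))), 2) = Pow(Add(-4, Add(0, 4)), 2) = Pow(Add(-4, 4), 2) = Pow(0, 2) = 0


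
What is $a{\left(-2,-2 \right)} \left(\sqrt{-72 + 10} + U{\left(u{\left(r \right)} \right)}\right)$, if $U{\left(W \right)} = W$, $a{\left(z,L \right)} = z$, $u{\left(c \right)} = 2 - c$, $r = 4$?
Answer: $4 - 2 i \sqrt{62} \approx 4.0 - 15.748 i$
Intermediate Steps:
$a{\left(-2,-2 \right)} \left(\sqrt{-72 + 10} + U{\left(u{\left(r \right)} \right)}\right) = - 2 \left(\sqrt{-72 + 10} + \left(2 - 4\right)\right) = - 2 \left(\sqrt{-62} + \left(2 - 4\right)\right) = - 2 \left(i \sqrt{62} - 2\right) = - 2 \left(-2 + i \sqrt{62}\right) = 4 - 2 i \sqrt{62}$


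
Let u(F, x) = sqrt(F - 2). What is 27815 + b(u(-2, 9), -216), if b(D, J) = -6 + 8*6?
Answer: 27857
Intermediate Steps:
u(F, x) = sqrt(-2 + F)
b(D, J) = 42 (b(D, J) = -6 + 48 = 42)
27815 + b(u(-2, 9), -216) = 27815 + 42 = 27857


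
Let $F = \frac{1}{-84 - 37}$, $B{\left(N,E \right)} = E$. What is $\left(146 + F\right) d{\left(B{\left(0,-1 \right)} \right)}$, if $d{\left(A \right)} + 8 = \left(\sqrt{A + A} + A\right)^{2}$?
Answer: $- \frac{158985}{121} - \frac{35330 i \sqrt{2}}{121} \approx -1313.9 - 412.93 i$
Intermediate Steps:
$F = - \frac{1}{121}$ ($F = \frac{1}{-121} = - \frac{1}{121} \approx -0.0082645$)
$d{\left(A \right)} = -8 + \left(A + \sqrt{2} \sqrt{A}\right)^{2}$ ($d{\left(A \right)} = -8 + \left(\sqrt{A + A} + A\right)^{2} = -8 + \left(\sqrt{2 A} + A\right)^{2} = -8 + \left(\sqrt{2} \sqrt{A} + A\right)^{2} = -8 + \left(A + \sqrt{2} \sqrt{A}\right)^{2}$)
$\left(146 + F\right) d{\left(B{\left(0,-1 \right)} \right)} = \left(146 - \frac{1}{121}\right) \left(-8 + \left(-1 + \sqrt{2} \sqrt{-1}\right)^{2}\right) = \frac{17665 \left(-8 + \left(-1 + \sqrt{2} i\right)^{2}\right)}{121} = \frac{17665 \left(-8 + \left(-1 + i \sqrt{2}\right)^{2}\right)}{121} = - \frac{141320}{121} + \frac{17665 \left(-1 + i \sqrt{2}\right)^{2}}{121}$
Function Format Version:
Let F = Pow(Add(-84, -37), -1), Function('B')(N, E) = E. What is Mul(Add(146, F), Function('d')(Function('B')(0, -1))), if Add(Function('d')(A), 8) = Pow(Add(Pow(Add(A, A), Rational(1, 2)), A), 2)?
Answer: Add(Rational(-158985, 121), Mul(Rational(-35330, 121), I, Pow(2, Rational(1, 2)))) ≈ Add(-1313.9, Mul(-412.93, I))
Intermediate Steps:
F = Rational(-1, 121) (F = Pow(-121, -1) = Rational(-1, 121) ≈ -0.0082645)
Function('d')(A) = Add(-8, Pow(Add(A, Mul(Pow(2, Rational(1, 2)), Pow(A, Rational(1, 2)))), 2)) (Function('d')(A) = Add(-8, Pow(Add(Pow(Add(A, A), Rational(1, 2)), A), 2)) = Add(-8, Pow(Add(Pow(Mul(2, A), Rational(1, 2)), A), 2)) = Add(-8, Pow(Add(Mul(Pow(2, Rational(1, 2)), Pow(A, Rational(1, 2))), A), 2)) = Add(-8, Pow(Add(A, Mul(Pow(2, Rational(1, 2)), Pow(A, Rational(1, 2)))), 2)))
Mul(Add(146, F), Function('d')(Function('B')(0, -1))) = Mul(Add(146, Rational(-1, 121)), Add(-8, Pow(Add(-1, Mul(Pow(2, Rational(1, 2)), Pow(-1, Rational(1, 2)))), 2))) = Mul(Rational(17665, 121), Add(-8, Pow(Add(-1, Mul(Pow(2, Rational(1, 2)), I)), 2))) = Mul(Rational(17665, 121), Add(-8, Pow(Add(-1, Mul(I, Pow(2, Rational(1, 2)))), 2))) = Add(Rational(-141320, 121), Mul(Rational(17665, 121), Pow(Add(-1, Mul(I, Pow(2, Rational(1, 2)))), 2)))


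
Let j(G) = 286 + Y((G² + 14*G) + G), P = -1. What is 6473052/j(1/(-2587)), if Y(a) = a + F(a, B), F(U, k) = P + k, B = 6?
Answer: 43321347150588/1947498775 ≈ 22245.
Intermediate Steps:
F(U, k) = -1 + k
Y(a) = 5 + a (Y(a) = a + (-1 + 6) = a + 5 = 5 + a)
j(G) = 291 + G² + 15*G (j(G) = 286 + (5 + ((G² + 14*G) + G)) = 286 + (5 + (G² + 15*G)) = 286 + (5 + G² + 15*G) = 291 + G² + 15*G)
6473052/j(1/(-2587)) = 6473052/(291 + (15 + 1/(-2587))/(-2587)) = 6473052/(291 - (15 - 1/2587)/2587) = 6473052/(291 - 1/2587*38804/2587) = 6473052/(291 - 38804/6692569) = 6473052/(1947498775/6692569) = 6473052*(6692569/1947498775) = 43321347150588/1947498775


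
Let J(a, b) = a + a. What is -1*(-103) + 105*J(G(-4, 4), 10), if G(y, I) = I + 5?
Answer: 1993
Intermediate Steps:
G(y, I) = 5 + I
J(a, b) = 2*a
-1*(-103) + 105*J(G(-4, 4), 10) = -1*(-103) + 105*(2*(5 + 4)) = 103 + 105*(2*9) = 103 + 105*18 = 103 + 1890 = 1993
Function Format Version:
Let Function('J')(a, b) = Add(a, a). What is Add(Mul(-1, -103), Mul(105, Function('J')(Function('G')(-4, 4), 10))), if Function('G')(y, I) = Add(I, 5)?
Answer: 1993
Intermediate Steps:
Function('G')(y, I) = Add(5, I)
Function('J')(a, b) = Mul(2, a)
Add(Mul(-1, -103), Mul(105, Function('J')(Function('G')(-4, 4), 10))) = Add(Mul(-1, -103), Mul(105, Mul(2, Add(5, 4)))) = Add(103, Mul(105, Mul(2, 9))) = Add(103, Mul(105, 18)) = Add(103, 1890) = 1993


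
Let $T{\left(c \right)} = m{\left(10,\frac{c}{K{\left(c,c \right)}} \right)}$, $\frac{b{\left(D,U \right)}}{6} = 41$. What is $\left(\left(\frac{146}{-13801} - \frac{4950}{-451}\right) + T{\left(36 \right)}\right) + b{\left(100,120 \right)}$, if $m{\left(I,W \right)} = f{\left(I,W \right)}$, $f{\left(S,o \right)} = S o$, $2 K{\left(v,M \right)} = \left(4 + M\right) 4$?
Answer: $\frac{295895269}{1131682} \approx 261.46$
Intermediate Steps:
$K{\left(v,M \right)} = 8 + 2 M$ ($K{\left(v,M \right)} = \frac{\left(4 + M\right) 4}{2} = \frac{16 + 4 M}{2} = 8 + 2 M$)
$b{\left(D,U \right)} = 246$ ($b{\left(D,U \right)} = 6 \cdot 41 = 246$)
$m{\left(I,W \right)} = I W$
$T{\left(c \right)} = \frac{10 c}{8 + 2 c}$ ($T{\left(c \right)} = 10 \frac{c}{8 + 2 c} = \frac{10 c}{8 + 2 c}$)
$\left(\left(\frac{146}{-13801} - \frac{4950}{-451}\right) + T{\left(36 \right)}\right) + b{\left(100,120 \right)} = \left(\left(\frac{146}{-13801} - \frac{4950}{-451}\right) + 5 \cdot 36 \frac{1}{4 + 36}\right) + 246 = \left(\left(146 \left(- \frac{1}{13801}\right) - - \frac{450}{41}\right) + 5 \cdot 36 \cdot \frac{1}{40}\right) + 246 = \left(\left(- \frac{146}{13801} + \frac{450}{41}\right) + 5 \cdot 36 \cdot \frac{1}{40}\right) + 246 = \left(\frac{6204464}{565841} + \frac{9}{2}\right) + 246 = \frac{17501497}{1131682} + 246 = \frac{295895269}{1131682}$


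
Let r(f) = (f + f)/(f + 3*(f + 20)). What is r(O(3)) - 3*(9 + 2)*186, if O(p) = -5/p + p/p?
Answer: -263935/43 ≈ -6138.0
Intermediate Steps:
O(p) = 1 - 5/p (O(p) = -5/p + 1 = 1 - 5/p)
r(f) = 2*f/(60 + 4*f) (r(f) = (2*f)/(f + 3*(20 + f)) = (2*f)/(f + (60 + 3*f)) = (2*f)/(60 + 4*f) = 2*f/(60 + 4*f))
r(O(3)) - 3*(9 + 2)*186 = ((-5 + 3)/3)/(2*(15 + (-5 + 3)/3)) - 3*(9 + 2)*186 = ((1/3)*(-2))/(2*(15 + (1/3)*(-2))) - 3*11*186 = (1/2)*(-2/3)/(15 - 2/3) - 33*186 = (1/2)*(-2/3)/(43/3) - 6138 = (1/2)*(-2/3)*(3/43) - 6138 = -1/43 - 6138 = -263935/43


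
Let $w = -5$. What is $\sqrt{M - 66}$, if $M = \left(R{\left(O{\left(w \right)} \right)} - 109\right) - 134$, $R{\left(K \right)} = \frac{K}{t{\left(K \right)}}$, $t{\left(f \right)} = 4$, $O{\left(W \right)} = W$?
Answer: $\frac{i \sqrt{1241}}{2} \approx 17.614 i$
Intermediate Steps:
$R{\left(K \right)} = \frac{K}{4}$
$M = - \frac{977}{4}$ ($M = \left(\frac{1}{4} \left(-5\right) - 109\right) - 134 = \left(- \frac{5}{4} - 109\right) - 134 = - \frac{441}{4} - 134 = - \frac{977}{4} \approx -244.25$)
$\sqrt{M - 66} = \sqrt{- \frac{977}{4} - 66} = \sqrt{- \frac{1241}{4}} = \frac{i \sqrt{1241}}{2}$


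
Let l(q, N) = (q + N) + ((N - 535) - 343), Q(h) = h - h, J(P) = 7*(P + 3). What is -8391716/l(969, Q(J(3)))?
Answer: -8391716/91 ≈ -92217.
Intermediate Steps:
J(P) = 21 + 7*P (J(P) = 7*(3 + P) = 21 + 7*P)
Q(h) = 0
l(q, N) = -878 + q + 2*N (l(q, N) = (N + q) + ((-535 + N) - 343) = (N + q) + (-878 + N) = -878 + q + 2*N)
-8391716/l(969, Q(J(3))) = -8391716/(-878 + 969 + 2*0) = -8391716/(-878 + 969 + 0) = -8391716/91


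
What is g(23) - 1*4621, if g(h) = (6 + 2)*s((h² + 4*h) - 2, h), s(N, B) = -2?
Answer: -4637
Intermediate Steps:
g(h) = -16 (g(h) = (6 + 2)*(-2) = 8*(-2) = -16)
g(23) - 1*4621 = -16 - 1*4621 = -16 - 4621 = -4637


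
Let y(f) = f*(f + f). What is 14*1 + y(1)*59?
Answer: 132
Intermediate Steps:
y(f) = 2*f² (y(f) = f*(2*f) = 2*f²)
14*1 + y(1)*59 = 14*1 + (2*1²)*59 = 14 + (2*1)*59 = 14 + 2*59 = 14 + 118 = 132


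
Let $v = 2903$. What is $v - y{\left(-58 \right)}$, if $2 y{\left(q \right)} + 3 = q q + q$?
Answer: $\frac{2503}{2} \approx 1251.5$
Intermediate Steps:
$y{\left(q \right)} = - \frac{3}{2} + \frac{q}{2} + \frac{q^{2}}{2}$ ($y{\left(q \right)} = - \frac{3}{2} + \frac{q q + q}{2} = - \frac{3}{2} + \frac{q^{2} + q}{2} = - \frac{3}{2} + \frac{q + q^{2}}{2} = - \frac{3}{2} + \left(\frac{q}{2} + \frac{q^{2}}{2}\right) = - \frac{3}{2} + \frac{q}{2} + \frac{q^{2}}{2}$)
$v - y{\left(-58 \right)} = 2903 - \left(- \frac{3}{2} + \frac{1}{2} \left(-58\right) + \frac{\left(-58\right)^{2}}{2}\right) = 2903 - \left(- \frac{3}{2} - 29 + \frac{1}{2} \cdot 3364\right) = 2903 - \left(- \frac{3}{2} - 29 + 1682\right) = 2903 - \frac{3303}{2} = \frac{2503}{2}$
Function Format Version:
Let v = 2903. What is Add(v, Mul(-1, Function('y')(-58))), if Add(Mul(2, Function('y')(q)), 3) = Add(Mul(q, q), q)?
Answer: Rational(2503, 2) ≈ 1251.5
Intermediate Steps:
Function('y')(q) = Add(Rational(-3, 2), Mul(Rational(1, 2), q), Mul(Rational(1, 2), Pow(q, 2))) (Function('y')(q) = Add(Rational(-3, 2), Mul(Rational(1, 2), Add(Mul(q, q), q))) = Add(Rational(-3, 2), Mul(Rational(1, 2), Add(Pow(q, 2), q))) = Add(Rational(-3, 2), Mul(Rational(1, 2), Add(q, Pow(q, 2)))) = Add(Rational(-3, 2), Add(Mul(Rational(1, 2), q), Mul(Rational(1, 2), Pow(q, 2)))) = Add(Rational(-3, 2), Mul(Rational(1, 2), q), Mul(Rational(1, 2), Pow(q, 2))))
Add(v, Mul(-1, Function('y')(-58))) = Add(2903, Mul(-1, Add(Rational(-3, 2), Mul(Rational(1, 2), -58), Mul(Rational(1, 2), Pow(-58, 2))))) = Add(2903, Mul(-1, Add(Rational(-3, 2), -29, Mul(Rational(1, 2), 3364)))) = Add(2903, Mul(-1, Add(Rational(-3, 2), -29, 1682))) = Add(2903, Mul(-1, Rational(3303, 2))) = Add(2903, Rational(-3303, 2)) = Rational(2503, 2)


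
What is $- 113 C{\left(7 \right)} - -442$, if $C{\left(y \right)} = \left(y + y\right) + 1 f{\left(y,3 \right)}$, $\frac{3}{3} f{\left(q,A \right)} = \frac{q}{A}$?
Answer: $- \frac{4211}{3} \approx -1403.7$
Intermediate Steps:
$f{\left(q,A \right)} = \frac{q}{A}$
$C{\left(y \right)} = \frac{7 y}{3}$ ($C{\left(y \right)} = \left(y + y\right) + 1 \frac{y}{3} = 2 y + 1 y \frac{1}{3} = 2 y + 1 \frac{y}{3} = 2 y + \frac{y}{3} = \frac{7 y}{3}$)
$- 113 C{\left(7 \right)} - -442 = - 113 \cdot \frac{7}{3} \cdot 7 - -442 = \left(-113\right) \frac{49}{3} + 442 = - \frac{5537}{3} + 442 = - \frac{4211}{3}$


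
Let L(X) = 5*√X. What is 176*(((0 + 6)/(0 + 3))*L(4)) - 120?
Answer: 3400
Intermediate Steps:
176*(((0 + 6)/(0 + 3))*L(4)) - 120 = 176*(((0 + 6)/(0 + 3))*(5*√4)) - 120 = 176*((6/3)*(5*2)) - 120 = 176*((6*(⅓))*10) - 120 = 176*(2*10) - 120 = 176*20 - 120 = 3520 - 120 = 3400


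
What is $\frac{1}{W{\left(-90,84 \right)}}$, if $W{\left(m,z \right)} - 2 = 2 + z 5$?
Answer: $\frac{1}{424} \approx 0.0023585$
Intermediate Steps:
$W{\left(m,z \right)} = 4 + 5 z$ ($W{\left(m,z \right)} = 2 + \left(2 + z 5\right) = 2 + \left(2 + 5 z\right) = 4 + 5 z$)
$\frac{1}{W{\left(-90,84 \right)}} = \frac{1}{4 + 5 \cdot 84} = \frac{1}{4 + 420} = \frac{1}{424}$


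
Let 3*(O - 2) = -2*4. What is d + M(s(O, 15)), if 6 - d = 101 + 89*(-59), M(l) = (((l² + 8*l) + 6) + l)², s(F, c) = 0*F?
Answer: 5192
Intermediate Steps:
O = -⅔ (O = 2 + (-2*4)/3 = 2 + (⅓)*(-8) = 2 - 8/3 = -⅔ ≈ -0.66667)
s(F, c) = 0
M(l) = (6 + l² + 9*l)² (M(l) = ((6 + l² + 8*l) + l)² = (6 + l² + 9*l)²)
d = 5156 (d = 6 - (101 + 89*(-59)) = 6 - (101 - 5251) = 6 - 1*(-5150) = 6 + 5150 = 5156)
d + M(s(O, 15)) = 5156 + (6 + 0² + 9*0)² = 5156 + (6 + 0 + 0)² = 5156 + 6² = 5156 + 36 = 5192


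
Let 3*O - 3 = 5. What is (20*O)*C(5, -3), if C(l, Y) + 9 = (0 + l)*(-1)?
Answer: -2240/3 ≈ -746.67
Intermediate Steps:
O = 8/3 (O = 1 + (⅓)*5 = 1 + 5/3 = 8/3 ≈ 2.6667)
C(l, Y) = -9 - l (C(l, Y) = -9 + (0 + l)*(-1) = -9 + l*(-1) = -9 - l)
(20*O)*C(5, -3) = (20*(8/3))*(-9 - 1*5) = 160*(-9 - 5)/3 = (160/3)*(-14) = -2240/3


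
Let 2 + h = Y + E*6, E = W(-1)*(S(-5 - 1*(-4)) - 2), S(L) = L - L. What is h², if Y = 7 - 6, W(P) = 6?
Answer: 5329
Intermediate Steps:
S(L) = 0
Y = 1
E = -12 (E = 6*(0 - 2) = 6*(-2) = -12)
h = -73 (h = -2 + (1 - 12*6) = -2 + (1 - 72) = -2 - 71 = -73)
h² = (-73)² = 5329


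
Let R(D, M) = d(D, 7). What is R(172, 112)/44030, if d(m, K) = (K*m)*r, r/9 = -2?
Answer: -1548/3145 ≈ -0.49221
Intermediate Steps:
r = -18 (r = 9*(-2) = -18)
d(m, K) = -18*K*m (d(m, K) = (K*m)*(-18) = -18*K*m)
R(D, M) = -126*D (R(D, M) = -18*7*D = -126*D)
R(172, 112)/44030 = -126*172/44030 = -21672*1/44030 = -1548/3145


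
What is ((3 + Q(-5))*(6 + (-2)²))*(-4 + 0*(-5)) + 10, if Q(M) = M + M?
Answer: 290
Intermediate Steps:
Q(M) = 2*M
((3 + Q(-5))*(6 + (-2)²))*(-4 + 0*(-5)) + 10 = ((3 + 2*(-5))*(6 + (-2)²))*(-4 + 0*(-5)) + 10 = ((3 - 10)*(6 + 4))*(-4 + 0) + 10 = -7*10*(-4) + 10 = -70*(-4) + 10 = 280 + 10 = 290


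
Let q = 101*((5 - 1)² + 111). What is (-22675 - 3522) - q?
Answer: -39024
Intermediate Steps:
q = 12827 (q = 101*(4² + 111) = 101*(16 + 111) = 101*127 = 12827)
(-22675 - 3522) - q = (-22675 - 3522) - 1*12827 = -26197 - 12827 = -39024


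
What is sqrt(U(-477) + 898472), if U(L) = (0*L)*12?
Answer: 2*sqrt(224618) ≈ 947.88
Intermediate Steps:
U(L) = 0 (U(L) = 0*12 = 0)
sqrt(U(-477) + 898472) = sqrt(0 + 898472) = sqrt(898472) = 2*sqrt(224618)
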